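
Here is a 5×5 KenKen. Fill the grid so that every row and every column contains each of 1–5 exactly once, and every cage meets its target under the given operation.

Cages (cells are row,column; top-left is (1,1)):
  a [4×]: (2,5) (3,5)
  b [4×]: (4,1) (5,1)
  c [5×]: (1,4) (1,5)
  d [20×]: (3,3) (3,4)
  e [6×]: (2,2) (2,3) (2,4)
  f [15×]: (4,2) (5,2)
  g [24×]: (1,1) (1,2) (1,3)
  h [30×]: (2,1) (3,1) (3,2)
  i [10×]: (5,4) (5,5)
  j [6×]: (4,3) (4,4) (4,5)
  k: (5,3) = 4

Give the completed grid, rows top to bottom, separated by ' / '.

K is a freebie, which forces (5,3) = 4.
Column 3 now contains 4; hence (3,3) = 5.
Cage d's pair has product 20, leaving (3,4) = 4.
Row 3 already has 4, leaving (3,5) = 1.
Cage b's pair has product 4, so (4,1) = 4.
Row 5 already has 4; hence (5,1) = 1.
The 3 cells of cage g must have product 24, leaving (1,2) = 4.
The two cells of cage c must have product 5, leaving (1,4) = 1.
Column 5 now contains 1; hence (1,5) = 5.
Cage h needs product 30; hence (2,1) = 5.
Column 5 now contains 1, so (2,5) = 4.
Column 5 already has 5, leaving (5,5) = 2.
Cage j has product 6, so (4,3) = 1.
Cage j has product 6, which forces (4,4) = 2.
Column 5 already has 2; hence (4,5) = 3.
Row 5 already has 2, leaving (5,4) = 5.
Cage e has product 6, so (2,2) = 1.
The 3 cells of cage e must have product 6, leaving (2,3) = 2.
2 is placed in column 4, leaving (2,4) = 3.
3 is placed in row 4, so (4,2) = 5.
5 is placed in row 5, leaving (5,2) = 3.
Cage g needs product 24, so (1,1) = 2.
Column 3 already has 2, so (1,3) = 3.
Cage h has product 30, which forces (3,1) = 3.
Column 2 now contains 3, leaving (3,2) = 2.

2 4 3 1 5 / 5 1 2 3 4 / 3 2 5 4 1 / 4 5 1 2 3 / 1 3 4 5 2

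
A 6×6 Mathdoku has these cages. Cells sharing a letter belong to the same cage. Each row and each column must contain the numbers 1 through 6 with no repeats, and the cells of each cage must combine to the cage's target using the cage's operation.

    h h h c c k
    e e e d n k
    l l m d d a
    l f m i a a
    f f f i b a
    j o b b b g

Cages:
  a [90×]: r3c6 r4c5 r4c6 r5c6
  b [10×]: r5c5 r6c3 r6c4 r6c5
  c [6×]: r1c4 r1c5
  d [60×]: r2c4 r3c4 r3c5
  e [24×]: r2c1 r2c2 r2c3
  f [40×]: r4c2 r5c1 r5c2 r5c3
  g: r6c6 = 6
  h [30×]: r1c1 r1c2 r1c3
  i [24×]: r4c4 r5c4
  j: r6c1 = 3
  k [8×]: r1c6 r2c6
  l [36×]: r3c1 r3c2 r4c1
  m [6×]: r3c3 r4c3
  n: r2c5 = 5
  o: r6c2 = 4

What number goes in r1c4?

Cage n is a single given cell; hence r2c5 = 5.
The 4 cells of cage b must have product 10, which forces r5c5 = 1.
Cage j is given, so r6c1 = 3.
O is a freebie, which forces r6c2 = 4.
Column 5 already has 5, leaving r6c5 = 2.
G is a freebie, so r6c6 = 6.
Cage d needs product 60, leaving r3c4 = 5.
Cage f has product 40, so r4c2 = 1.
Column 4 now contains 5, so r6c4 = 1.
Column 4 already has 1, leaving r1c4 = 2.
Cage c's pair has product 6, which forces r1c5 = 3.
Row 1 now contains 2, which forces r1c6 = 4.
Column 6 now contains 4, so r2c6 = 2.
Column 5 now contains 3, leaving r4c5 = 6.
Row 6 now contains 1, leaving r6c3 = 5.
The 3 cells of cage e must have product 24, leaving r2c2 = 6.
Cage d has product 60, which forces r2c4 = 3.
Cage l has product 36; hence r3c1 = 6.
Cage l needs product 36, so r3c2 = 3.
3 is placed in row 3, leaving r3c3 = 2.
Column 5 already has 6, which forces r3c5 = 4.
Cage a has product 90, which forces r3c6 = 1.
Row 4 already has 6, so r4c1 = 2.
2 is placed in column 3, leaving r4c3 = 3.
Row 4 already has 6; hence r4c4 = 4.
Row 4 already has 3, leaving r4c6 = 5.
2 is placed in column 3; hence r5c3 = 4.
Cage i needs two cells with product 24, which forces r5c4 = 6.
Column 6 already has 5; hence r5c6 = 3.
Cage h needs product 30, leaving r1c1 = 1.
6 is placed in column 2, which forces r1c2 = 5.
The 3 cells of cage h must have product 30, leaving r1c3 = 6.
Cage e needs product 24; hence r2c1 = 4.
4 is placed in column 3; hence r2c3 = 1.
Row 5 now contains 4, which forces r5c1 = 5.
The 4 cells of cage f must have product 40; hence r5c2 = 2.
Filled in: 1 5 6 2 3 4 / 4 6 1 3 5 2 / 6 3 2 5 4 1 / 2 1 3 4 6 5 / 5 2 4 6 1 3 / 3 4 5 1 2 6.

2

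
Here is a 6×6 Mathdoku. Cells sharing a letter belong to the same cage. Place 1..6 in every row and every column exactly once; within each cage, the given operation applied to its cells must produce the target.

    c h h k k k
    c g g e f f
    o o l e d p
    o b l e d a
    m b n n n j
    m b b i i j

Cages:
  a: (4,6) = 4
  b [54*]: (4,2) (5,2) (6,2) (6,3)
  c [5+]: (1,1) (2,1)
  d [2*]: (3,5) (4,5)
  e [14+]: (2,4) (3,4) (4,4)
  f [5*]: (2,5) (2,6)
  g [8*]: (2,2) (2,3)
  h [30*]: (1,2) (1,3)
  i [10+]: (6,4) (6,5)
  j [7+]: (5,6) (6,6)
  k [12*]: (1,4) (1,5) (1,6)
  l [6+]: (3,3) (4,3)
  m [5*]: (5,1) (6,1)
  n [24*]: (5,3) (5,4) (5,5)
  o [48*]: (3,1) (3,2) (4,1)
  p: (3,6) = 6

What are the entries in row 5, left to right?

1 6 4 2 3 5

P is a freebie, so (3,6) = 6.
A is a freebie, so (4,6) = 4.
The 4 cells of cage b must have product 54, which forces (6,3) = 3.
The 3 cells of cage o must have product 48; hence (4,1) = 6.
Cage e has sum 14, so (2,4) = 6.
6 is placed in column 4, so (6,4) = 4.
Row 6 already has 4, leaving (6,5) = 6.
Cage k has product 12, which forces (1,5) = 4.
Cage b has product 54, which forces (4,2) = 3.
Row 4 now contains 3; hence (4,4) = 5.
Cage b needs product 54, which forces (5,2) = 6.
Row 6 now contains 6, which forces (6,2) = 1.
Column 2 now contains 6, which forces (1,2) = 5.
Cage h needs two cells with product 30, leaving (1,3) = 6.
Column 4 now contains 5; hence (3,4) = 3.
Cage m needs two cells with product 5, so (5,1) = 1.
Cage n has product 24; hence (5,3) = 4.
Column 4 now contains 3, which forces (5,4) = 2.
Row 5 now contains 2, so (5,5) = 3.
Row 5 now contains 2; hence (5,6) = 5.
1 is placed in row 6, leaving (6,1) = 5.
Column 6 now contains 5, which forces (6,6) = 2.
Column 4 now contains 3; hence (1,4) = 1.
Cage k has product 12; hence (1,6) = 3.
Cage g's pair has product 8, so (2,2) = 4.
Column 3 now contains 4, leaving (2,3) = 2.
The two cells of cage f must have product 5; hence (2,5) = 5.
Column 6 now contains 5, leaving (2,6) = 1.
Column 2 already has 4, which forces (3,2) = 2.
Column 3 now contains 4, leaving (3,3) = 5.
Row 3 already has 2, so (3,5) = 1.
The two cells of cage l must have sum 6, leaving (4,3) = 1.
1 is placed in column 5, leaving (4,5) = 2.
Row 1 already has 3; hence (1,1) = 2.
Row 2 now contains 2, leaving (2,1) = 3.
Row 3 already has 2; hence (3,1) = 4.
Filled in: 2 5 6 1 4 3 / 3 4 2 6 5 1 / 4 2 5 3 1 6 / 6 3 1 5 2 4 / 1 6 4 2 3 5 / 5 1 3 4 6 2.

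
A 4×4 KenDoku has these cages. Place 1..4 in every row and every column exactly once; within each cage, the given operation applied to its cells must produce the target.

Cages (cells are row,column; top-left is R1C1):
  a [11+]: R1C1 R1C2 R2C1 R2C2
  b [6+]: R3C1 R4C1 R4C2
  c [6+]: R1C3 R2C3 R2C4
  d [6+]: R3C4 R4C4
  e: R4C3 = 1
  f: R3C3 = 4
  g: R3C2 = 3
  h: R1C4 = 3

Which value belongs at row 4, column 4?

Cage h is a single given cell, so R1C4 = 3.
Cage g is given; hence R3C2 = 3.
Cage f is a single given cell, so R3C3 = 4.
Row 3 already has 4; hence R3C4 = 2.
E is a freebie, leaving R4C3 = 1.
2 is placed in column 4; hence R4C4 = 4.
1 is placed in column 3, so R1C3 = 2.
Cage c needs sum 6, which forces R2C3 = 3.
2 is placed in column 4, leaving R2C4 = 1.
Row 3 now contains 2, which forces R3C1 = 1.
The 3 cells of cage b must have sum 6; hence R4C1 = 3.
Row 4 now contains 1, leaving R4C2 = 2.
Column 1 now contains 1, so R1C1 = 4.
Cage a has sum 11, leaving R1C2 = 1.
Cage a has sum 11, which forces R2C1 = 2.
Column 2 now contains 2, so R2C2 = 4.
The full grid is 4 1 2 3 / 2 4 3 1 / 1 3 4 2 / 3 2 1 4.

4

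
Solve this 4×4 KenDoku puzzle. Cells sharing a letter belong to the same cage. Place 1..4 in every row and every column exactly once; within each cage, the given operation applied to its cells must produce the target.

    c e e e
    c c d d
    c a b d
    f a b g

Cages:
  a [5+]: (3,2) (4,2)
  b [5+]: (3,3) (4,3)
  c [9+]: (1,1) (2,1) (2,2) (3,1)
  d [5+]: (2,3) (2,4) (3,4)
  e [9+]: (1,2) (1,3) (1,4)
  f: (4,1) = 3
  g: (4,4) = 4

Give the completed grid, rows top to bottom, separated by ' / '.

1 3 4 2 / 4 2 1 3 / 2 4 3 1 / 3 1 2 4

Cage f is a single given cell, which forces (4,1) = 3.
G is a freebie; hence (4,4) = 4.
Cage c has sum 9, which forces (2,2) = 2.
Row 2 now contains 2; hence (2,3) = 1.
1 is placed in row 2; hence (2,4) = 3.
Column 2 now contains 2, which forces (4,2) = 1.
Column 3 now contains 1, which forces (4,3) = 2.
3 is placed in column 4, which forces (1,4) = 2.
1 is placed in row 2, so (2,1) = 4.
The two cells of cage a must have sum 5; hence (3,2) = 4.
The two cells of cage b must have sum 5; hence (3,3) = 3.
Cage d has sum 5, which forces (3,4) = 1.
Row 1 now contains 2; hence (1,1) = 1.
Column 2 now contains 4, leaving (1,2) = 3.
Column 3 now contains 3; hence (1,3) = 4.
Row 3 already has 1; hence (3,1) = 2.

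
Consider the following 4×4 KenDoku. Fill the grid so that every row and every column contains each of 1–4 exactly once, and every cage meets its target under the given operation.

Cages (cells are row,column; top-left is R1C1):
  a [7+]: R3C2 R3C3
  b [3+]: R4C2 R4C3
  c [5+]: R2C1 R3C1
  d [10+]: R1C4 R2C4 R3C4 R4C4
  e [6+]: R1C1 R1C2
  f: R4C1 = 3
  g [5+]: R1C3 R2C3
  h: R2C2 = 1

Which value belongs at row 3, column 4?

2

H is a freebie, so R2C2 = 1.
Cage f is given, which forces R4C1 = 3.
Column 2 now contains 1, so R4C2 = 2.
Row 4 now contains 2, which forces R4C3 = 1.
Row 4 now contains 1, so R4C4 = 4.
Cage e's pair has sum 6, so R1C1 = 2.
2 is placed in column 2; hence R1C2 = 4.
2 is placed in row 1, leaving R1C3 = 3.
Row 1 already has 3, which forces R1C4 = 1.
Cage c needs two cells with sum 5, which forces R2C1 = 4.
3 is placed in column 3, so R2C3 = 2.
Row 2 now contains 2, which forces R2C4 = 3.
Cage c's pair has sum 5; hence R3C1 = 1.
4 is placed in column 2, leaving R3C2 = 3.
3 is placed in column 3, leaving R3C3 = 4.
3 is placed in column 4, which forces R3C4 = 2.
Completed grid: 2 4 3 1 / 4 1 2 3 / 1 3 4 2 / 3 2 1 4.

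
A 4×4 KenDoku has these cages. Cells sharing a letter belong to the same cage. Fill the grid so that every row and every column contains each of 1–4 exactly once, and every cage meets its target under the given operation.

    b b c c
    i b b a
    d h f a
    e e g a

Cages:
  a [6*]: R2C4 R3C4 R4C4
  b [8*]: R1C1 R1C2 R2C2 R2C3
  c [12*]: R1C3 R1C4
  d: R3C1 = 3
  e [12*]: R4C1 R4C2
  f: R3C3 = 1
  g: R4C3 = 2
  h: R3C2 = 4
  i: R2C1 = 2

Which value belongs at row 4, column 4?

Cage i is a single given cell, leaving R2C1 = 2.
Cage d is a single given cell; hence R3C1 = 3.
Cage h is a single given cell; hence R3C2 = 4.
F is a freebie, so R3C3 = 1.
Row 3 already has 1, so R3C4 = 2.
Column 1 now contains 3, which forces R4C1 = 4.
4 is placed in column 2, so R4C2 = 3.
Cage g is a single given cell, leaving R4C3 = 2.
Row 4 already has 3, which forces R4C4 = 1.
Column 1 now contains 4, which forces R1C1 = 1.
Cage b needs product 8, which forces R1C2 = 2.
4 is placed in column 2, which forces R2C2 = 1.
Column 3 already has 1; hence R2C3 = 4.
1 is placed in column 4, which forces R2C4 = 3.
Column 3 already has 4; hence R1C3 = 3.
Column 4 already has 3, so R1C4 = 4.
Completed grid: 1 2 3 4 / 2 1 4 3 / 3 4 1 2 / 4 3 2 1.

1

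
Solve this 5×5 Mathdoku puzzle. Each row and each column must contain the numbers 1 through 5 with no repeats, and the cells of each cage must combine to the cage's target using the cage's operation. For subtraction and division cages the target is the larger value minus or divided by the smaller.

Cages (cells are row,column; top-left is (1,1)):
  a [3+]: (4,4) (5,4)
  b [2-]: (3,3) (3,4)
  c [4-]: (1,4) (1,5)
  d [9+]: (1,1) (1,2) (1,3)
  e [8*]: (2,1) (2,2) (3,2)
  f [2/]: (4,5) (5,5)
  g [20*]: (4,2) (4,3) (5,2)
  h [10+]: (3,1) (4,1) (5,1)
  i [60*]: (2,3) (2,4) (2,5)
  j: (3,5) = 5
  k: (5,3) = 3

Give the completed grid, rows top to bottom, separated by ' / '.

4 3 2 5 1 / 1 2 5 4 3 / 2 4 1 3 5 / 3 5 4 1 2 / 5 1 3 2 4

Cage j is given, which forces (3,5) = 5.
K is a freebie, leaving (5,3) = 3.
Cage c's pair has difference 4, so (1,4) = 5.
Column 5 already has 5, so (1,5) = 1.
Cage i needs product 60, leaving (2,3) = 5.
The only place for 3 in row 4 is (4,1).
The 3 cells of cage d must have sum 9, so (1,2) = 3.
Cage h needs sum 10, so (3,1) = 2.
Cage h needs sum 10; hence (5,1) = 5.
Column 1 already has 2, which forces (1,1) = 4.
Cage d has sum 9, which forces (1,3) = 2.
Column 1 already has 4, which forces (2,1) = 1.
Cage e has product 8; hence (2,2) = 2.
Cage b needs two cells with difference 2; hence (3,3) = 1.
The two cells of cage b must have difference 2, leaving (3,4) = 3.
Cage g needs product 20; hence (4,2) = 5.
Column 3 now contains 1, which forces (4,3) = 4.
Row 4 already has 4, leaving (4,5) = 2.
2 is placed in column 5, leaving (5,5) = 4.
3 is placed in column 4, so (2,4) = 4.
4 is placed in column 5, leaving (2,5) = 3.
Row 3 now contains 1, so (3,2) = 4.
2 is placed in row 4, leaving (4,4) = 1.
4 is placed in row 5, so (5,2) = 1.
Cage a's pair has sum 3, so (5,4) = 2.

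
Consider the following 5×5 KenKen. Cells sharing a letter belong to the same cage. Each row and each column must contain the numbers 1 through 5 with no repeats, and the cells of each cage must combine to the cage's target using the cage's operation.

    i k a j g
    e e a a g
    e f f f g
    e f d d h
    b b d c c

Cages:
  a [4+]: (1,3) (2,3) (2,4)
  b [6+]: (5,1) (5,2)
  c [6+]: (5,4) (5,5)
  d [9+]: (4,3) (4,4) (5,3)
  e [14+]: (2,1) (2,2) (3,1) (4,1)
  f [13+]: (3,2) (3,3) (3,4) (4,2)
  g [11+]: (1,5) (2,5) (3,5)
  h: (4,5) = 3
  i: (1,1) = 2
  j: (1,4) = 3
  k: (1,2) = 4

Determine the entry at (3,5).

2

Cage i is a single given cell, leaving (1,1) = 2.
Cage k is given; hence (1,2) = 4.
Cage a needs sum 4, so (1,3) = 1.
Cage j is given, leaving (1,4) = 3.
Row 1 already has 4, leaving (1,5) = 5.
Cage a needs sum 4, which forces (2,3) = 2.
Cage a has sum 4, leaving (2,4) = 1.
Row 2 already has 2; hence (2,5) = 4.
Column 5 now contains 4, which forces (3,5) = 2.
H is a freebie, so (4,5) = 3.
Column 5 already has 2, so (5,5) = 1.
Cage e needs sum 14, leaving (2,1) = 3.
Cage e needs sum 14, so (2,2) = 5.
5 is placed in column 2, which forces (4,2) = 1.
Cage d needs sum 9, so (4,3) = 4.
Cage d needs sum 9, which forces (4,4) = 2.
Cage b's pair has sum 6; hence (5,1) = 4.
The two cells of cage b must have sum 6, which forces (5,2) = 2.
Cage d has sum 9, leaving (5,3) = 3.
Cage c needs two cells with sum 6; hence (5,4) = 5.
Cage e has sum 14, so (3,1) = 1.
1 is placed in column 2, which forces (3,2) = 3.
Column 3 already has 3; hence (3,3) = 5.
5 is placed in column 4; hence (3,4) = 4.
Row 4 already has 1, which forces (4,1) = 5.
Filled in: 2 4 1 3 5 / 3 5 2 1 4 / 1 3 5 4 2 / 5 1 4 2 3 / 4 2 3 5 1.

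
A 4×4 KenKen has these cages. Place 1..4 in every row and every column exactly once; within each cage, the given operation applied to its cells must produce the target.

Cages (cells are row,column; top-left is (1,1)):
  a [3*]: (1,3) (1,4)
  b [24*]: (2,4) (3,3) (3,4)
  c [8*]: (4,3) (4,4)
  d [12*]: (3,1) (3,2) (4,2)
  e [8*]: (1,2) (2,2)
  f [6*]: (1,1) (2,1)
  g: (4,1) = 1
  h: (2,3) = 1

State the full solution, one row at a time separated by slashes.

H is a freebie; hence (2,3) = 1.
Cage g is a single given cell, which forces (4,1) = 1.
1 is placed in column 3; hence (1,3) = 3.
Cage a's pair has product 3, leaving (1,4) = 1.
Row 1 already has 3, which forces (1,1) = 2.
Row 1 already has 2, which forces (1,2) = 4.
The two cells of cage f must have product 6, leaving (2,1) = 3.
Column 2 now contains 4; hence (2,2) = 2.
2 is placed in row 2, so (2,4) = 4.
3 is placed in column 1, so (3,1) = 4.
Row 3 already has 4; hence (3,3) = 2.
Row 3 now contains 2, so (3,4) = 3.
Column 2 already has 2, leaving (4,2) = 3.
2 is placed in column 3, leaving (4,3) = 4.
4 is placed in column 4, so (4,4) = 2.
Row 3 already has 3, which forces (3,2) = 1.

2 4 3 1 / 3 2 1 4 / 4 1 2 3 / 1 3 4 2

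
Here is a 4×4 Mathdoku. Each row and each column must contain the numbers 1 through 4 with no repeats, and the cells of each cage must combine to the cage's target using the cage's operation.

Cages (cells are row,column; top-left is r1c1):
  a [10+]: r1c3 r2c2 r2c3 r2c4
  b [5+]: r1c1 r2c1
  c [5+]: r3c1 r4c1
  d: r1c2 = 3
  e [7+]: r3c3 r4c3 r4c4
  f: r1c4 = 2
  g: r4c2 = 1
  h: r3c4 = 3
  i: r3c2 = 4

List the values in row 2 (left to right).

Cage d is given, which forces r1c2 = 3.
F is a freebie, which forces r1c4 = 2.
Cage i is given, leaving r3c2 = 4.
Cage h is given, so r3c4 = 3.
Cage g is a single given cell, so r4c2 = 1.
1 is placed in row 4, so r4c4 = 4.
Cage a needs sum 10, which forces r1c3 = 4.
1 is placed in column 2; hence r2c2 = 2.
Cage a needs sum 10, which forces r2c3 = 3.
Column 4 now contains 4; hence r2c4 = 1.
The two cells of cage c must have sum 5, so r3c1 = 2.
Cage e needs sum 7, leaving r3c3 = 1.
Cage c's pair has sum 5, which forces r4c1 = 3.
Cage e needs sum 7, so r4c3 = 2.
Row 1 now contains 4, so r1c1 = 1.
Row 2 already has 1, so r2c1 = 4.
Completed grid: 1 3 4 2 / 4 2 3 1 / 2 4 1 3 / 3 1 2 4.

4 2 3 1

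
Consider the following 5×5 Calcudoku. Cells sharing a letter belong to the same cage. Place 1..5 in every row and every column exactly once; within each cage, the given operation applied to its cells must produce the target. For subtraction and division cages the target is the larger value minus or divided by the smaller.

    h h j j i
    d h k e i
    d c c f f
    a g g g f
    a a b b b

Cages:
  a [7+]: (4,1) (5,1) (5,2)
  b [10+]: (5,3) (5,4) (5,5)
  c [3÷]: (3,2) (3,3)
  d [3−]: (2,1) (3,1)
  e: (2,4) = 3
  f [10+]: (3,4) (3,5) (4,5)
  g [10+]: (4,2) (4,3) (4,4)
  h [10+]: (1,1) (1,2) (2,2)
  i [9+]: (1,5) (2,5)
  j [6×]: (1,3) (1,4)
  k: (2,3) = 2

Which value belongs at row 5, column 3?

5

Cage k is given, leaving (2,3) = 2.
Cage e is a single given cell; hence (2,4) = 3.
2 is placed in column 3; hence (1,3) = 3.
Column 4 already has 3; hence (1,4) = 2.
Column 3 now contains 3, leaving (3,3) = 1.
Row 3 already has 1, leaving (3,2) = 3.
In row 4, 2 can only go at (4,1), so (4,1) = 2.
Cage d's pair has difference 3, leaving (2,1) = 1.
Column 1 already has 2, which forces (3,1) = 4.
Row 3 already has 4, so (3,4) = 5.
Row 3 now contains 5, so (3,5) = 2.
Column 1 already has 4; hence (5,1) = 3.
Column 1 already has 4; hence (1,1) = 5.
Cage h needs sum 10, leaving (1,2) = 1.
Row 1 now contains 5; hence (1,5) = 4.
Cage h has sum 10, which forces (2,2) = 4.
4 is placed in column 5; hence (2,5) = 5.
Column 2 already has 4, leaving (4,2) = 5.
Row 4 now contains 5; hence (4,3) = 4.
Row 4 now contains 4, so (4,4) = 1.
The 3 cells of cage f must have sum 10, so (4,5) = 3.
The 3 cells of cage a must have sum 7, which forces (5,2) = 2.
Column 3 now contains 4, so (5,3) = 5.
Column 4 now contains 1, which forces (5,4) = 4.
5 is placed in column 5, so (5,5) = 1.
Filled in: 5 1 3 2 4 / 1 4 2 3 5 / 4 3 1 5 2 / 2 5 4 1 3 / 3 2 5 4 1.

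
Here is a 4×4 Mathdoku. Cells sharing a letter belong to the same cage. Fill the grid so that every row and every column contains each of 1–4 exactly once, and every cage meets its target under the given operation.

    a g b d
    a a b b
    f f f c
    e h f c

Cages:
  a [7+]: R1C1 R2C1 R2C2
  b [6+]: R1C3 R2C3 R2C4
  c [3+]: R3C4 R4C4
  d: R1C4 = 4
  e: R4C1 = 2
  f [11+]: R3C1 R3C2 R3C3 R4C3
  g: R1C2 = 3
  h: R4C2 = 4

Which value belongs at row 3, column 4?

G is a freebie, which forces R1C2 = 3.
Cage d is a single given cell, leaving R1C4 = 4.
Cage e is given, which forces R4C1 = 2.
Cage h is given, so R4C2 = 4.
Row 4 already has 4, so R4C3 = 3.
2 is placed in row 4, which forces R4C4 = 1.
Column 1 now contains 2; hence R1C1 = 1.
1 is placed in row 1, leaving R1C3 = 2.
Cage a has sum 7, leaving R2C1 = 4.
The 3 cells of cage a must have sum 7, which forces R2C2 = 2.
2 is placed in column 3, which forces R2C3 = 1.
Cage b needs sum 6; hence R2C4 = 3.
The 4 cells of cage f must have sum 11, so R3C1 = 3.
The 4 cells of cage f must have sum 11; hence R3C2 = 1.
Cage f needs sum 11, so R3C3 = 4.
Column 4 already has 1, which forces R3C4 = 2.
Filled in: 1 3 2 4 / 4 2 1 3 / 3 1 4 2 / 2 4 3 1.

2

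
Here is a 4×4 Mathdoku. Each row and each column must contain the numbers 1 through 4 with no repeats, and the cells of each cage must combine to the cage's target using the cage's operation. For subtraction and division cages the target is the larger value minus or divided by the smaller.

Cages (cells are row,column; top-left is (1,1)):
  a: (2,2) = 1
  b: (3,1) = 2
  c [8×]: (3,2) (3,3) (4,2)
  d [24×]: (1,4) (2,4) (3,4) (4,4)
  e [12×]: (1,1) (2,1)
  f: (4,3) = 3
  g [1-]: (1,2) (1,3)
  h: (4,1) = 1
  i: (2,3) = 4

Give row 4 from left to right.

1 2 3 4

Cage a is given, leaving (2,2) = 1.
Cage i is given, so (2,3) = 4.
Cage b is a single given cell, leaving (3,1) = 2.
Row 3 now contains 2, leaving (3,2) = 4.
Row 3 now contains 2; hence (3,3) = 1.
Row 3 now contains 1, so (3,4) = 3.
H is a freebie, leaving (4,1) = 1.
Column 2 already has 4; hence (4,2) = 2.
Cage f is given, leaving (4,3) = 3.
Row 4 already has 2, which forces (4,4) = 4.
Cage e needs two cells with product 12, so (1,1) = 4.
Column 2 now contains 2, so (1,2) = 3.
Column 3 now contains 3, so (1,3) = 2.
The 4 cells of cage d must have product 24, leaving (1,4) = 1.
Row 2 now contains 4; hence (2,1) = 3.
Column 4 already has 3; hence (2,4) = 2.
The full grid is 4 3 2 1 / 3 1 4 2 / 2 4 1 3 / 1 2 3 4.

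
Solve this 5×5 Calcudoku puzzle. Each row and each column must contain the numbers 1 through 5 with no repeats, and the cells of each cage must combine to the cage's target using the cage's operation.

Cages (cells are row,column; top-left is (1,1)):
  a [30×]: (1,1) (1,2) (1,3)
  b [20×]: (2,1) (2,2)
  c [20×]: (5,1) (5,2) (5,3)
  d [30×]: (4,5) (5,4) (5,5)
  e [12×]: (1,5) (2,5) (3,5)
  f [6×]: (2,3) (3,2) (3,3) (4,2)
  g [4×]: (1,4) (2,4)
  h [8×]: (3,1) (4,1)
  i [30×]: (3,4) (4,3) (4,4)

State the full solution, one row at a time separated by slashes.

Row 2 needs a 2, and only (2,3) is open for it.
The 4 cells of cage f must have product 6; hence (3,2) = 3.
The 4 cells of cage f must have product 6, which forces (3,3) = 1.
1 is placed in row 3, so (3,5) = 4.
The 4 cells of cage f must have product 6, leaving (4,2) = 1.
4 is placed in row 3; hence (3,1) = 2.
Row 3 now contains 2, leaving (3,4) = 5.
Cage h's pair has product 8; hence (4,1) = 4.
Cage c needs product 20; hence (5,1) = 1.
Cage a needs product 30, which forces (1,2) = 2.
Column 1 now contains 4, leaving (2,1) = 5.
The two cells of cage b must have product 20, which forces (2,2) = 4.
Row 2 already has 4, which forces (2,4) = 1.
1 is placed in row 2, which forces (2,5) = 3.
Cage i needs product 30, leaving (4,3) = 3.
Cage i needs product 30, so (4,4) = 2.
2 is placed in row 4; hence (4,5) = 5.
Column 2 now contains 4, which forces (5,2) = 5.
5 is placed in row 5, leaving (5,3) = 4.
Column 4 already has 2, so (5,4) = 3.
5 is placed in column 5; hence (5,5) = 2.
Column 1 now contains 5, so (1,1) = 3.
Column 3 now contains 3; hence (1,3) = 5.
Column 4 now contains 1; hence (1,4) = 4.
3 is placed in column 5; hence (1,5) = 1.

3 2 5 4 1 / 5 4 2 1 3 / 2 3 1 5 4 / 4 1 3 2 5 / 1 5 4 3 2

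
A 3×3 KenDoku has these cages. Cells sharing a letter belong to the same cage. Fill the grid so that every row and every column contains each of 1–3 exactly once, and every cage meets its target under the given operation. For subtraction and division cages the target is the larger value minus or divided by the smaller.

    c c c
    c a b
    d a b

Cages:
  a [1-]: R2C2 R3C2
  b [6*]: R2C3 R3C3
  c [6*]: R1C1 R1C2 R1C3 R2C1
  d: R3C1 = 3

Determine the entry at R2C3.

The 4 cells of cage c must have product 6, so R2C1 = 1.
D is a freebie, so R3C1 = 3.
Row 3 now contains 3; hence R3C3 = 2.
3 is placed in column 1, which forces R1C1 = 2.
The two cells of cage a must have difference 1, which forces R2C2 = 2.
2 is placed in column 3; hence R2C3 = 3.
Row 3 already has 2; hence R3C2 = 1.
Column 2 now contains 1, so R1C2 = 3.
Column 3 already has 3; hence R1C3 = 1.
The full grid is 2 3 1 / 1 2 3 / 3 1 2.

3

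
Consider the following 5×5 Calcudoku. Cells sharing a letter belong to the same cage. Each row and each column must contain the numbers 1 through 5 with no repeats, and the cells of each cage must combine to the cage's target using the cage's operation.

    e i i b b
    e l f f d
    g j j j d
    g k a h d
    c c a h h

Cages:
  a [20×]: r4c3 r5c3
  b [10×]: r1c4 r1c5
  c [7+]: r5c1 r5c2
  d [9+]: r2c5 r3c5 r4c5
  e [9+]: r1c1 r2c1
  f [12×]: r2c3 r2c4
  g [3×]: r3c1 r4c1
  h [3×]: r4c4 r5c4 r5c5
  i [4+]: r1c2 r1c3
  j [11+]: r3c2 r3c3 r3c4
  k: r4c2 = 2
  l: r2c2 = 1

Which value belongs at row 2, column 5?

Cage l is given, which forces r2c2 = 1.
K is a freebie, which forces r4c2 = 2.
Cage h has product 3, which forces r4c4 = 1.
Cage h needs product 3, so r5c4 = 3.
The 3 cells of cage h must have product 3, leaving r5c5 = 1.
Column 2 now contains 1, so r1c2 = 3.
Cage i's pair has sum 4, leaving r1c3 = 1.
The two cells of cage f must have product 12, which forces r2c3 = 3.
Column 4 already has 3; hence r2c4 = 4.
Row 2 now contains 4, which forces r2c5 = 2.
Cage g needs two cells with product 3, which forces r3c1 = 1.
1 is placed in row 4, which forces r4c1 = 3.
Row 4 already has 3, which forces r4c5 = 4.
Cage c needs two cells with sum 7; hence r5c1 = 2.
Cage c needs two cells with sum 7; hence r5c2 = 5.
Row 5 now contains 5; hence r5c3 = 4.
Cage e needs two cells with sum 9; hence r1c1 = 4.
The two cells of cage b must have product 10, leaving r1c4 = 2.
Column 5 now contains 2, leaving r1c5 = 5.
Row 2 now contains 4, leaving r2c1 = 5.
Column 2 already has 5, which forces r3c2 = 4.
Column 4 now contains 2, leaving r3c4 = 5.
Column 5 already has 4, so r3c5 = 3.
4 is placed in row 4, so r4c3 = 5.
Row 3 already has 5, so r3c3 = 2.
Completed grid: 4 3 1 2 5 / 5 1 3 4 2 / 1 4 2 5 3 / 3 2 5 1 4 / 2 5 4 3 1.

2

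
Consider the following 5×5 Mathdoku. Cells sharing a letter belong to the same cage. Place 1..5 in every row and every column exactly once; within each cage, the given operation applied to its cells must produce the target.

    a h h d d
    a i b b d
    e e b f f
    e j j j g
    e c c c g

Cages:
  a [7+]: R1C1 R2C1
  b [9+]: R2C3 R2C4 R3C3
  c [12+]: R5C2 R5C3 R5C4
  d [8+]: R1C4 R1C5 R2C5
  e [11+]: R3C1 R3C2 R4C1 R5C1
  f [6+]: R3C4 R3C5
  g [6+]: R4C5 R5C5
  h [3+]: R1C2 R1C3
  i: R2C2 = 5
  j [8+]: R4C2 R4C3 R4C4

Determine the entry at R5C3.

3

Cage i is a single given cell, leaving R2C2 = 5.
Cage d needs sum 8, so R2C5 = 1.
In row 1, 5 can only go at R1C1, so R1C1 = 5.
The two cells of cage a must have sum 7, which forces R2C1 = 2.
Cage e has sum 11, which forces R3C2 = 3.
The 3 cells of cage b must have sum 9, so R3C3 = 2.
Column 2 now contains 3, so R5C2 = 4.
Row 5 now contains 4, which forces R5C5 = 2.
The two cells of cage h must have sum 3, so R1C2 = 2.
2 is placed in column 3, leaving R1C3 = 1.
Cage f's pair has sum 6, so R3C4 = 1.
Cage f's pair has sum 6, which forces R3C5 = 5.
Column 2 now contains 2, leaving R4C2 = 1.
2 is placed in column 5, so R4C5 = 4.
Cage d has sum 8, so R1C4 = 4.
Column 5 now contains 4, so R1C5 = 3.
4 is placed in column 4, which forces R2C4 = 3.
Row 3 now contains 1, leaving R3C1 = 4.
4 is placed in row 4, which forces R4C1 = 3.
Cage j has sum 8, so R4C3 = 5.
Cage j needs sum 8, which forces R4C4 = 2.
Cage e has sum 11, which forces R5C1 = 1.
Column 3 already has 5; hence R5C3 = 3.
3 is placed in column 4, which forces R5C4 = 5.
Row 2 already has 3, so R2C3 = 4.
Completed grid: 5 2 1 4 3 / 2 5 4 3 1 / 4 3 2 1 5 / 3 1 5 2 4 / 1 4 3 5 2.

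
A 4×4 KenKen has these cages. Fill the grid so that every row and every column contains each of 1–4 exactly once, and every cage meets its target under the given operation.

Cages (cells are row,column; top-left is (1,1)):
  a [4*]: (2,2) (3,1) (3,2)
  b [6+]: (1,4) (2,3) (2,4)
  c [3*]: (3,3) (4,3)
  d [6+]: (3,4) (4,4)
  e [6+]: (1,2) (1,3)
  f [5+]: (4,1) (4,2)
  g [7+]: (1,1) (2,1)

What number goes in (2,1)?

4

The only place for 1 in row 1 is (1,4).
Row 1 needs a 3, and only (1,1) is open for it.
Column 1 now contains 3, which forces (2,1) = 4.
In row 2, 1 can only go at (2,2), so (2,2) = 1.
Cage a has product 4, so (3,1) = 1.
1 is placed in column 2; hence (3,2) = 4.
Row 3 already has 1, so (3,3) = 3.
Row 3 already has 4, so (3,4) = 2.
Column 1 already has 1, which forces (4,1) = 2.
4 is placed in column 2, which forces (4,2) = 3.
Column 3 now contains 3; hence (4,3) = 1.
Column 4 now contains 2, which forces (4,4) = 4.
4 is placed in column 2, which forces (1,2) = 2.
Cage e's pair has sum 6, leaving (1,3) = 4.
Column 3 now contains 3, so (2,3) = 2.
Column 4 now contains 2, leaving (2,4) = 3.
Filled in: 3 2 4 1 / 4 1 2 3 / 1 4 3 2 / 2 3 1 4.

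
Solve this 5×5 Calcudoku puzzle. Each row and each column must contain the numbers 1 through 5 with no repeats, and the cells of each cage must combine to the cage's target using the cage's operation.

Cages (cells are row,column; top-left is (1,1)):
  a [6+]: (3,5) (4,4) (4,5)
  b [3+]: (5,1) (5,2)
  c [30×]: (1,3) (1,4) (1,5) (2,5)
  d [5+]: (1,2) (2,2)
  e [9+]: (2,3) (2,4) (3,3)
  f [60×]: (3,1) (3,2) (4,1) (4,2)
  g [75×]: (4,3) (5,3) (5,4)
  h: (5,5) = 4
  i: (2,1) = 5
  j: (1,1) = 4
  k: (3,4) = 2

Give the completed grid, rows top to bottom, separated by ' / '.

J is a freebie, so (1,1) = 4.
Cage i is a single given cell; hence (2,1) = 5.
Cage k is a single given cell, which forces (3,4) = 2.
The 3 cells of cage g must have product 75; hence (4,3) = 5.
Cage g has product 75; hence (5,3) = 3.
Cage g needs product 75, leaving (5,4) = 5.
Cage h is given, which forces (5,5) = 4.
Cage c has product 30, which forces (1,5) = 5.
The 4 cells of cage f must have product 60; hence (3,2) = 5.
The 3 cells of cage e must have sum 9, which forces (3,3) = 4.
Cage f has product 60, which forces (4,2) = 4.
Cage a has sum 6, which forces (4,5) = 2.
Cage c has product 30, which forces (1,3) = 2.
Column 3 now contains 2; hence (2,3) = 1.
Row 2 now contains 1, so (2,5) = 3.
Column 5 now contains 3; hence (3,5) = 1.
Row 1 now contains 2, leaving (1,2) = 3.
Cage c has product 30, leaving (1,4) = 1.
Row 2 already has 3, which forces (2,2) = 2.
Row 2 already has 3, so (2,4) = 4.
Row 3 already has 1, which forces (3,1) = 3.
Cage f needs product 60, so (4,1) = 1.
Cage a needs sum 6, so (4,4) = 3.
1 is placed in column 1, so (5,1) = 2.
2 is placed in column 2; hence (5,2) = 1.

4 3 2 1 5 / 5 2 1 4 3 / 3 5 4 2 1 / 1 4 5 3 2 / 2 1 3 5 4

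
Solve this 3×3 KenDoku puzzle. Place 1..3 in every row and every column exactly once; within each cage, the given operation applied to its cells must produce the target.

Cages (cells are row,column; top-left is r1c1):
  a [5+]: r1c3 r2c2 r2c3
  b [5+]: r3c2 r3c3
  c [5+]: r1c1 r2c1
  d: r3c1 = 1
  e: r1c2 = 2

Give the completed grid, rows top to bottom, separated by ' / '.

E is a freebie; hence r1c2 = 2.
Row 1 now contains 2; hence r1c3 = 1.
2 is placed in column 2, which forces r2c2 = 1.
Column 3 already has 1, so r2c3 = 3.
Cage d is a single given cell; hence r3c1 = 1.
2 is placed in column 2, leaving r3c2 = 3.
Column 3 now contains 3, which forces r3c3 = 2.
Row 1 now contains 2, which forces r1c1 = 3.
Row 2 already has 3, leaving r2c1 = 2.

3 2 1 / 2 1 3 / 1 3 2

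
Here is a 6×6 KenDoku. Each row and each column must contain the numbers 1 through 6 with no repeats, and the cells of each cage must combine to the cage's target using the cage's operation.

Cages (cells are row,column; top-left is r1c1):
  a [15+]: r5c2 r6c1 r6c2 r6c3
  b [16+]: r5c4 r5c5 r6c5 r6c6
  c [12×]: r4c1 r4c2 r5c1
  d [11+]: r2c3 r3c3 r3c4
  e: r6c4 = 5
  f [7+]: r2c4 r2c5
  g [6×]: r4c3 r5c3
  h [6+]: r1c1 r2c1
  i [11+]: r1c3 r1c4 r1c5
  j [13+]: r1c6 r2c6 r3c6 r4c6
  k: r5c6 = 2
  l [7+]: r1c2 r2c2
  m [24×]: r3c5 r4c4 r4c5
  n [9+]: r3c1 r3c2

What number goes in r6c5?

1

Cage k is given, leaving r5c6 = 2.
Cage e is a single given cell, leaving r6c4 = 5.
Row 4 needs a 5, and only r4c6 is open for it.
In column 6, 6 can only go at r6c6, so r6c6 = 6.
Cage a has sum 15, so r5c2 = 6.
Row 5 needs a 5, and only r5c5 is open for it.
The only place for 1 in row 6 is r6c5.
Cage b needs sum 16, so r5c4 = 4.
In column 2, 1 can only go at r4c2, so r4c2 = 1.
Cage c has product 12, so r4c1 = 4.
The 3 cells of cage c must have product 12; hence r5c1 = 3.
Row 5 now contains 3, so r5c3 = 1.
3 is placed in column 1, leaving r6c1 = 2.
The two cells of cage g must have product 6, leaving r4c3 = 6.
Cage m needs product 24; hence r3c5 = 4.
The two cells of cage f must have sum 7, leaving r2c4 = 1.
4 is placed in column 5; hence r2c5 = 6.
Cage n needs two cells with sum 9, so r3c1 = 6.
Row 3 now contains 4, so r3c2 = 3.
Row 3 now contains 3, which forces r3c4 = 2.
Row 3 now contains 3; hence r3c6 = 1.
Column 4 already has 2, which forces r4c4 = 3.
Row 4 already has 3, which forces r4c5 = 2.
3 is placed in column 2, which forces r6c2 = 4.
Row 6 already has 4, which forces r6c3 = 3.
Cage h needs two cells with sum 6, leaving r1c1 = 1.
Cage i has sum 11, which forces r1c3 = 2.
Column 4 now contains 3, so r1c4 = 6.
Column 5 already has 2, so r1c5 = 3.
Row 1 already has 3, which forces r1c6 = 4.
1 is placed in row 2, leaving r2c1 = 5.
Row 2 now contains 5, which forces r2c2 = 2.
Cage d needs sum 11, so r2c3 = 4.
Column 6 already has 4, leaving r2c6 = 3.
Row 3 now contains 2; hence r3c3 = 5.
Row 1 now contains 2, which forces r1c2 = 5.
Completed grid: 1 5 2 6 3 4 / 5 2 4 1 6 3 / 6 3 5 2 4 1 / 4 1 6 3 2 5 / 3 6 1 4 5 2 / 2 4 3 5 1 6.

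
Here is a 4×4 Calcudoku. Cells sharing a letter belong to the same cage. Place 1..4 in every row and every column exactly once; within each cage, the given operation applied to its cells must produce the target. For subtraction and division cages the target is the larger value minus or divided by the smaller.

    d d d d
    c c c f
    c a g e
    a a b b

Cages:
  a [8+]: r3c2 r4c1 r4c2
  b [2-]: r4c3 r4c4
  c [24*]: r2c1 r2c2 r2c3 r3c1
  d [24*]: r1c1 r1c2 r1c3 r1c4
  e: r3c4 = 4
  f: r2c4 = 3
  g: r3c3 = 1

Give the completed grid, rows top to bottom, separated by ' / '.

Cage f is a single given cell, leaving r2c4 = 3.
Cage g is a single given cell, leaving r3c3 = 1.
Cage e is a single given cell, which forces r3c4 = 4.
Cage c needs product 24, leaving r3c1 = 3.
Row 3 now contains 3, leaving r3c2 = 2.
The 3 cells of cage a must have sum 8, so r4c1 = 2.
Cage a needs sum 8, so r4c2 = 4.
Row 4 already has 4, leaving r4c3 = 3.
Row 4 now contains 2, so r4c4 = 1.
Cage d has product 24, which forces r1c1 = 1.
Cage d has product 24, so r1c2 = 3.
Cage d needs product 24, which forces r1c3 = 4.
Column 4 now contains 1, leaving r1c4 = 2.
Cage c needs product 24, which forces r2c1 = 4.
4 is placed in column 2, which forces r2c2 = 1.
The 4 cells of cage c must have product 24, so r2c3 = 2.

1 3 4 2 / 4 1 2 3 / 3 2 1 4 / 2 4 3 1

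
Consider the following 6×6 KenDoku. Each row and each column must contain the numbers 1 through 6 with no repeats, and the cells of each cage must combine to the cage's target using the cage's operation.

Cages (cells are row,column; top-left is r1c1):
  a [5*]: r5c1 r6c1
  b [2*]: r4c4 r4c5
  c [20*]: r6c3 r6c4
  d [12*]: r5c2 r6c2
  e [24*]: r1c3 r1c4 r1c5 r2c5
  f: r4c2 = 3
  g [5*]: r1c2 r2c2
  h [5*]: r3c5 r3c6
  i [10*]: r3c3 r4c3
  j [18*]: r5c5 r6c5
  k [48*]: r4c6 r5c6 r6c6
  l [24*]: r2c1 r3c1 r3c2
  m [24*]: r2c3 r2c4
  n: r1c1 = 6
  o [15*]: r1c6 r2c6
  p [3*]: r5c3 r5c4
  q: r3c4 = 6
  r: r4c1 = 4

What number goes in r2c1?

Cage n is given, leaving r1c1 = 6.
Cage q is a single given cell; hence r3c4 = 6.
Cage r is given, which forces r4c1 = 4.
Cage f is given, which forces r4c2 = 3.
Cage m's pair has product 24, which forces r2c3 = 6.
Column 4 already has 6, which forces r2c4 = 4.
The 3 cells of cage l must have product 24, which forces r3c2 = 4.
4 is placed in column 4, leaving r6c4 = 5.
The two cells of cage a must have product 5, so r5c1 = 5.
5 is placed in row 6; hence r6c1 = 1.
5 is placed in row 6, which forces r6c3 = 4.
The 4 cells of cage e must have product 24; hence r1c5 = 4.
The 3 cells of cage k must have product 48, which forces r5c6 = 4.
Row 3 needs a 3, and only r3c1 is open for it.
Column 1 already has 3; hence r2c1 = 2.
Row 3 needs a 2, and only r3c3 is open for it.
Cage e needs product 24; hence r1c4 = 2.
2 is placed in column 3, leaving r4c3 = 5.
Column 4 now contains 2, leaving r4c4 = 1.
1 is placed in row 4, which forces r4c5 = 2.
Row 4 already has 2, leaving r4c6 = 6.
1 is placed in column 4, which forces r5c4 = 3.
3 is placed in row 5, so r5c5 = 6.
6 is placed in column 5; hence r6c5 = 3.
6 is placed in column 6, which forces r6c6 = 2.
Cage e has product 24, so r1c3 = 3.
3 is placed in row 1, so r1c6 = 5.
Column 5 now contains 3; hence r2c5 = 1.
5 is placed in column 6; hence r2c6 = 3.
Column 5 already has 1, which forces r3c5 = 5.
5 is placed in column 6, leaving r3c6 = 1.
Row 5 already has 6, which forces r5c2 = 2.
3 is placed in row 5; hence r5c3 = 1.
Row 6 now contains 2; hence r6c2 = 6.
Row 1 already has 5; hence r1c2 = 1.
Row 2 already has 1; hence r2c2 = 5.
The full grid is 6 1 3 2 4 5 / 2 5 6 4 1 3 / 3 4 2 6 5 1 / 4 3 5 1 2 6 / 5 2 1 3 6 4 / 1 6 4 5 3 2.

2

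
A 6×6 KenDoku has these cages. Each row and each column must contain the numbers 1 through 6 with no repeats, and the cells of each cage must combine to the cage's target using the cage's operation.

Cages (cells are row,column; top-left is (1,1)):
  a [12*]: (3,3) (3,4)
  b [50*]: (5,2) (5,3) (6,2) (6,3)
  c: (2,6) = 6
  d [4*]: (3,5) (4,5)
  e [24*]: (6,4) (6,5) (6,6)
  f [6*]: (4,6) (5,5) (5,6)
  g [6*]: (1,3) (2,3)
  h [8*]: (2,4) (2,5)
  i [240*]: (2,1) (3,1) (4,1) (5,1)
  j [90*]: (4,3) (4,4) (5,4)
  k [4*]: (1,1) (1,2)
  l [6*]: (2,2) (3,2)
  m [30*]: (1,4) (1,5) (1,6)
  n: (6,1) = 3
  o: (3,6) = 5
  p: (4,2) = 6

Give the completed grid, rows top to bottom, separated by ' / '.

1 4 6 2 5 3 / 5 3 1 4 2 6 / 6 2 4 3 1 5 / 2 6 3 5 4 1 / 4 1 5 6 3 2 / 3 5 2 1 6 4

Cage c is a single given cell, leaving (2,6) = 6.
Cage o is a single given cell, leaving (3,6) = 5.
Cage p is given, which forces (4,2) = 6.
Cage n is a single given cell; hence (6,1) = 3.
Cage j has product 90, which forces (5,4) = 6.
Cage i needs product 240, which forces (3,1) = 6.
Cage e needs product 24, so (6,5) = 6.
In row 1, 6 can only go at (1,3), so (1,3) = 6.
Cage g needs two cells with product 6, which forces (2,3) = 1.
Row 2 needs a 3, and only (2,2) is open for it.
Column 2 already has 3, so (3,2) = 2.
The only place for 5 in row 2 is (2,1).
The only place for 1 in row 3 is (3,5).
1 is placed in column 5, which forces (4,5) = 4.
Cage h's pair has product 8, which forces (2,4) = 4.
Column 5 now contains 4, so (2,5) = 2.
Column 4 already has 4, so (3,4) = 3.
4 is placed in row 4, so (4,1) = 2.
Column 4 already has 3, which forces (4,4) = 5.
The 4 cells of cage i must have product 240, which forces (5,1) = 4.
Column 5 now contains 2, so (5,5) = 3.
Column 4 already has 4; hence (6,4) = 1.
1 is placed in row 6, leaving (6,6) = 4.
4 is placed in column 1, so (1,1) = 1.
Cage k's pair has product 4; hence (1,2) = 4.
5 is placed in column 4, which forces (1,4) = 2.
Column 5 already has 3, so (1,5) = 5.
Cage m has product 30; hence (1,6) = 3.
3 is placed in row 3, so (3,3) = 4.
Row 4 now contains 5, which forces (4,3) = 3.
Cage f needs product 6, which forces (4,6) = 1.
Cage b has product 50; hence (5,2) = 1.
Cage b has product 50, leaving (5,3) = 5.
Cage f has product 6, which forces (5,6) = 2.
1 is placed in row 6, so (6,2) = 5.
Cage b has product 50; hence (6,3) = 2.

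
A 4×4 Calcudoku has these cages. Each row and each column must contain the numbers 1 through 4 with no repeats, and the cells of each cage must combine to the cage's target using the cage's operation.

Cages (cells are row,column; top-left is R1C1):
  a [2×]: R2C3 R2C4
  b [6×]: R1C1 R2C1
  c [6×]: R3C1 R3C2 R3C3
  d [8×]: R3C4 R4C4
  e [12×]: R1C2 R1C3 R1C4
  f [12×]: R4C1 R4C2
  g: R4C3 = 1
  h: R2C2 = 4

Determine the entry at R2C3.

2

H is a freebie, which forces R2C2 = 4.
Column 2 already has 4, which forces R4C2 = 3.
Cage g is a single given cell; hence R4C3 = 1.
3 is placed in column 2, so R1C2 = 1.
1 is placed in column 3; hence R2C3 = 2.
Cage a needs two cells with product 2; hence R2C4 = 1.
Column 2 already has 1; hence R3C2 = 2.
Column 3 already has 2, which forces R3C3 = 3.
Row 3 now contains 2, so R3C4 = 4.
Row 4 already has 3; hence R4C1 = 4.
4 is placed in column 4, leaving R4C4 = 2.
The two cells of cage b must have product 6, so R1C1 = 2.
Column 3 already has 3; hence R1C3 = 4.
4 is placed in column 4; hence R1C4 = 3.
Row 2 already has 2, which forces R2C1 = 3.
Row 3 already has 3, so R3C1 = 1.
Filled in: 2 1 4 3 / 3 4 2 1 / 1 2 3 4 / 4 3 1 2.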